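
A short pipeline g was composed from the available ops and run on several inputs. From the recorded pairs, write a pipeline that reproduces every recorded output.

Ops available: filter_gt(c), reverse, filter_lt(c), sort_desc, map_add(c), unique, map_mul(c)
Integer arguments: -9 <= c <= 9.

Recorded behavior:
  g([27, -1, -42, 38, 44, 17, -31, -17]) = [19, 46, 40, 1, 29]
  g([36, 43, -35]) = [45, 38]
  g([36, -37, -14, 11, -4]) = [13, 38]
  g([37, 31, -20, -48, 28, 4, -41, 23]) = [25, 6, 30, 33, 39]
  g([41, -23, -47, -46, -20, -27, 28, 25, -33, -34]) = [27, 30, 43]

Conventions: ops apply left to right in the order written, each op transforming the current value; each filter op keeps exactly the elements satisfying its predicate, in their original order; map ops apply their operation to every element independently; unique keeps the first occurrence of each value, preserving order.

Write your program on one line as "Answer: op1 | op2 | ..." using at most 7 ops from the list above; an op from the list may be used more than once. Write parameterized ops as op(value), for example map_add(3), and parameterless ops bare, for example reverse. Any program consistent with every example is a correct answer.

reverse | map_add(4) | reverse | filter_gt(2) | reverse | map_add(-2)

Check, running the answer program on each example:
  [27, -1, -42, 38, 44, 17, -31, -17] -> [-17, -31, 17, 44, 38, -42, -1, 27] -> [-13, -27, 21, 48, 42, -38, 3, 31] -> [31, 3, -38, 42, 48, 21, -27, -13] -> [31, 3, 42, 48, 21] -> [21, 48, 42, 3, 31] -> [19, 46, 40, 1, 29]
  [36, 43, -35] -> [-35, 43, 36] -> [-31, 47, 40] -> [40, 47, -31] -> [40, 47] -> [47, 40] -> [45, 38]
  [36, -37, -14, 11, -4] -> [-4, 11, -14, -37, 36] -> [0, 15, -10, -33, 40] -> [40, -33, -10, 15, 0] -> [40, 15] -> [15, 40] -> [13, 38]
  [37, 31, -20, -48, 28, 4, -41, 23] -> [23, -41, 4, 28, -48, -20, 31, 37] -> [27, -37, 8, 32, -44, -16, 35, 41] -> [41, 35, -16, -44, 32, 8, -37, 27] -> [41, 35, 32, 8, 27] -> [27, 8, 32, 35, 41] -> [25, 6, 30, 33, 39]
  [41, -23, -47, -46, -20, -27, 28, 25, -33, -34] -> [-34, -33, 25, 28, -27, -20, -46, -47, -23, 41] -> [-30, -29, 29, 32, -23, -16, -42, -43, -19, 45] -> [45, -19, -43, -42, -16, -23, 32, 29, -29, -30] -> [45, 32, 29] -> [29, 32, 45] -> [27, 30, 43]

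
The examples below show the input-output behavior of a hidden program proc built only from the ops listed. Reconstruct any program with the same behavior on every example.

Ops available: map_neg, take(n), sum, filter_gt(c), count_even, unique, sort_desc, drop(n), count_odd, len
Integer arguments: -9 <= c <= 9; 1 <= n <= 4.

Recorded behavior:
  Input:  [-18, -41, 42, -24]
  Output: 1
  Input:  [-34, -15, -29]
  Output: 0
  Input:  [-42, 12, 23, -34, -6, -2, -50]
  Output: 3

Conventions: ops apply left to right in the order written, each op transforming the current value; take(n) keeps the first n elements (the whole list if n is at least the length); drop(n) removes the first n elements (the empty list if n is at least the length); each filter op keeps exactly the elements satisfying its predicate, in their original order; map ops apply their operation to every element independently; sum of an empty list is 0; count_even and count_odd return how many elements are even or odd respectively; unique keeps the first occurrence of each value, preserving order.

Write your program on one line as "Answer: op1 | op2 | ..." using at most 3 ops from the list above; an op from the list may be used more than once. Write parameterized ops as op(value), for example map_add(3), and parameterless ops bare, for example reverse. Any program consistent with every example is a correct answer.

drop(1) | filter_gt(-3) | len

Check, running the answer program on each example:
  [-18, -41, 42, -24] -> [-41, 42, -24] -> [42] -> 1
  [-34, -15, -29] -> [-15, -29] -> [] -> 0
  [-42, 12, 23, -34, -6, -2, -50] -> [12, 23, -34, -6, -2, -50] -> [12, 23, -2] -> 3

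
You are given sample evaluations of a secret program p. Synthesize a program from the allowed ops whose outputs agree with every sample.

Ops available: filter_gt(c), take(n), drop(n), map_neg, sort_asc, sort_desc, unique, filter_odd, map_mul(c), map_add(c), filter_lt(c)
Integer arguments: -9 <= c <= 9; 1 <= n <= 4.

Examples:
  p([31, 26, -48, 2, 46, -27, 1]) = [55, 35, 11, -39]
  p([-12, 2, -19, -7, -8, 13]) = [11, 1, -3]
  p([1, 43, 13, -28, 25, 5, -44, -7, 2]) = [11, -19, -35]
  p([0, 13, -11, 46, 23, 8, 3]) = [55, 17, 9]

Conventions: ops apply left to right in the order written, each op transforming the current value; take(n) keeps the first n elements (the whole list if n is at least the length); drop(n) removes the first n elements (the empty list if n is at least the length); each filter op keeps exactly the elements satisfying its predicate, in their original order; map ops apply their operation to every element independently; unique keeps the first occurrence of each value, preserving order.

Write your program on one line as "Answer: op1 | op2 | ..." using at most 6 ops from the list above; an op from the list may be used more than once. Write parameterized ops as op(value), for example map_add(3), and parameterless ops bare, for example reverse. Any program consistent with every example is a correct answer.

map_add(7) | filter_odd | sort_asc | map_add(2) | sort_desc

Check, running the answer program on each example:
  [31, 26, -48, 2, 46, -27, 1] -> [38, 33, -41, 9, 53, -20, 8] -> [33, -41, 9, 53] -> [-41, 9, 33, 53] -> [-39, 11, 35, 55] -> [55, 35, 11, -39]
  [-12, 2, -19, -7, -8, 13] -> [-5, 9, -12, 0, -1, 20] -> [-5, 9, -1] -> [-5, -1, 9] -> [-3, 1, 11] -> [11, 1, -3]
  [1, 43, 13, -28, 25, 5, -44, -7, 2] -> [8, 50, 20, -21, 32, 12, -37, 0, 9] -> [-21, -37, 9] -> [-37, -21, 9] -> [-35, -19, 11] -> [11, -19, -35]
  [0, 13, -11, 46, 23, 8, 3] -> [7, 20, -4, 53, 30, 15, 10] -> [7, 53, 15] -> [7, 15, 53] -> [9, 17, 55] -> [55, 17, 9]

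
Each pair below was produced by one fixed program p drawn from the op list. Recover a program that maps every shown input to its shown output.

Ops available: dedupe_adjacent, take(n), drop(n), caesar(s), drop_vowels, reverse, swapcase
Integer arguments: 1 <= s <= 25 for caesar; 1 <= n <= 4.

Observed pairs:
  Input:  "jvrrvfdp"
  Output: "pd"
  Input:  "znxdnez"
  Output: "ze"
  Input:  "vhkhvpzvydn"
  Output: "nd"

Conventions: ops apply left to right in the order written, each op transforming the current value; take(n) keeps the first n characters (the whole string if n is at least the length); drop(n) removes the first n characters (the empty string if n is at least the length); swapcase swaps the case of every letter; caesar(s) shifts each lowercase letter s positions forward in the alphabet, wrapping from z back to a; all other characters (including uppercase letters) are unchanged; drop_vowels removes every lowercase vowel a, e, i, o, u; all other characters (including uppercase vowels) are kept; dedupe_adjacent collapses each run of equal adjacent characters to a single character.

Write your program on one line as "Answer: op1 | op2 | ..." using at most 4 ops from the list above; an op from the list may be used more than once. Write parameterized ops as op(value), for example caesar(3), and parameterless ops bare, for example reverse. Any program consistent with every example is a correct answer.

drop(1) | reverse | dedupe_adjacent | take(2)

Check, running the answer program on each example:
  "jvrrvfdp" -> "vrrvfdp" -> "pdfvrrv" -> "pdfvrv" -> "pd"
  "znxdnez" -> "nxdnez" -> "zendxn" -> "zendxn" -> "ze"
  "vhkhvpzvydn" -> "hkhvpzvydn" -> "ndyvzpvhkh" -> "ndyvzpvhkh" -> "nd"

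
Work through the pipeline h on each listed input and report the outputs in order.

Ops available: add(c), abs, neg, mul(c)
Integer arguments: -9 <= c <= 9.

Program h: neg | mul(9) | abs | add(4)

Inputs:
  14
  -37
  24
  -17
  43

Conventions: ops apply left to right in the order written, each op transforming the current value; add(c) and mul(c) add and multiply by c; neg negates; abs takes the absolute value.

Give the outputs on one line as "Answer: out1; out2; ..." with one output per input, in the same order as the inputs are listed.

130; 337; 220; 157; 391

Execution, op by op:
  14 -> -14 -> -126 -> 126 -> 130
  -37 -> 37 -> 333 -> 333 -> 337
  24 -> -24 -> -216 -> 216 -> 220
  -17 -> 17 -> 153 -> 153 -> 157
  43 -> -43 -> -387 -> 387 -> 391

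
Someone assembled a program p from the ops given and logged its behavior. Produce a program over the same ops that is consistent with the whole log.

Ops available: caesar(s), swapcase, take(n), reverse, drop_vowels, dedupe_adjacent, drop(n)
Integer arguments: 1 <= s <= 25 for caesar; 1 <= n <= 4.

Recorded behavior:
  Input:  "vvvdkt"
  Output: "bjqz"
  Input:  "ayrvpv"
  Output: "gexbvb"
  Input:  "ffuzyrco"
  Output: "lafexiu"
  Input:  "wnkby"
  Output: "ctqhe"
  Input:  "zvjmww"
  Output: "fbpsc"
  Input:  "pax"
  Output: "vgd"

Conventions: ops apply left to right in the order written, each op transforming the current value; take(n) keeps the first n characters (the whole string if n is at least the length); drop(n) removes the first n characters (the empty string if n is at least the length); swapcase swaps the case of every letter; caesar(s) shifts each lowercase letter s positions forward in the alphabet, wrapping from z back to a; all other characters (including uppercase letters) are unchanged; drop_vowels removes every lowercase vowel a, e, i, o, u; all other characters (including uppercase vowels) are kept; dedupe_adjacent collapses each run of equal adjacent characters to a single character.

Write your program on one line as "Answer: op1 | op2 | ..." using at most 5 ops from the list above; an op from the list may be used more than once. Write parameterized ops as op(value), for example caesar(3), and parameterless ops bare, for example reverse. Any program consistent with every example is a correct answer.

reverse | caesar(6) | reverse | dedupe_adjacent

Check, running the answer program on each example:
  "vvvdkt" -> "tkdvvv" -> "zqjbbb" -> "bbbjqz" -> "bjqz"
  "ayrvpv" -> "vpvrya" -> "bvbxeg" -> "gexbvb" -> "gexbvb"
  "ffuzyrco" -> "ocryzuff" -> "uixefall" -> "llafexiu" -> "lafexiu"
  "wnkby" -> "ybknw" -> "ehqtc" -> "ctqhe" -> "ctqhe"
  "zvjmww" -> "wwmjvz" -> "ccspbf" -> "fbpscc" -> "fbpsc"
  "pax" -> "xap" -> "dgv" -> "vgd" -> "vgd"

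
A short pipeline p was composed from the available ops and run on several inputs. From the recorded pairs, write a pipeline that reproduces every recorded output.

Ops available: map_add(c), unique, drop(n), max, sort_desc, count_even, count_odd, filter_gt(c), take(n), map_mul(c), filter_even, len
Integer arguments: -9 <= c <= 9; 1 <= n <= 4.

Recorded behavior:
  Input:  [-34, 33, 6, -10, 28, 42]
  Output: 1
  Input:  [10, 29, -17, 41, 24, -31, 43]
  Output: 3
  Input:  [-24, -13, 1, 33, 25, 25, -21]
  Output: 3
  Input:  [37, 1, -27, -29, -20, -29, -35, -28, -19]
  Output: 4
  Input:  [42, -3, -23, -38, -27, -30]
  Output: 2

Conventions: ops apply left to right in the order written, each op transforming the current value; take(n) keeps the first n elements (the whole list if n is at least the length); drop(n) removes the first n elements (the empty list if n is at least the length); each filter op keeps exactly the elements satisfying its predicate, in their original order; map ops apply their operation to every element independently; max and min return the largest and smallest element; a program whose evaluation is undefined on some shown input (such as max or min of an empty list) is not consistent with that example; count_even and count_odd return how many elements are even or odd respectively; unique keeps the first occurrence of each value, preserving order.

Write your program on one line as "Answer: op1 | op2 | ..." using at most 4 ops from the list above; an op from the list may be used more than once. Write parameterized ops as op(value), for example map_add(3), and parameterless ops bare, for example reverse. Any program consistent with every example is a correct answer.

take(4) | map_add(1) | count_even

Check, running the answer program on each example:
  [-34, 33, 6, -10, 28, 42] -> [-34, 33, 6, -10] -> [-33, 34, 7, -9] -> 1
  [10, 29, -17, 41, 24, -31, 43] -> [10, 29, -17, 41] -> [11, 30, -16, 42] -> 3
  [-24, -13, 1, 33, 25, 25, -21] -> [-24, -13, 1, 33] -> [-23, -12, 2, 34] -> 3
  [37, 1, -27, -29, -20, -29, -35, -28, -19] -> [37, 1, -27, -29] -> [38, 2, -26, -28] -> 4
  [42, -3, -23, -38, -27, -30] -> [42, -3, -23, -38] -> [43, -2, -22, -37] -> 2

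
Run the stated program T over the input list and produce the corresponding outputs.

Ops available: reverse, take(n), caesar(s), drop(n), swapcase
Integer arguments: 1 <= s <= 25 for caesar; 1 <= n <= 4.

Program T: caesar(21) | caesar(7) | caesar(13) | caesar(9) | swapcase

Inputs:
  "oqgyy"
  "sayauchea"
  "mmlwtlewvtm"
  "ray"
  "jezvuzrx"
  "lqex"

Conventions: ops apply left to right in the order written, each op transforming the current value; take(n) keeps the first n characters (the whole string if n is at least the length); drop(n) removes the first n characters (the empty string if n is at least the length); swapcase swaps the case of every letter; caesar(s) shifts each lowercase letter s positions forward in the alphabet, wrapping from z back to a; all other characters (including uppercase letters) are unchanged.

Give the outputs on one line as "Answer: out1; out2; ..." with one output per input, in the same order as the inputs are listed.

"MOEWW"; "QYWYSAFCY"; "KKJURJCUTRK"; "PYW"; "HCXTSXPV"; "JOCV"

Execution, op by op:
  "oqgyy" -> "jlbtt" -> "qsiaa" -> "dfvnn" -> "moeww" -> "MOEWW"
  "sayauchea" -> "nvtvpxczv" -> "ucacwejgc" -> "hpnpjrwtp" -> "qywysafcy" -> "QYWYSAFCY"
  "mmlwtlewvtm" -> "hhgrogzrqoh" -> "oonyvngyxvo" -> "bbaliatlkib" -> "kkjurjcutrk" -> "KKJURJCUTRK"
  "ray" -> "mvt" -> "tca" -> "gpn" -> "pyw" -> "PYW"
  "jezvuzrx" -> "ezuqpums" -> "lgbxwbtz" -> "ytokjogm" -> "hcxtsxpv" -> "HCXTSXPV"
  "lqex" -> "glzs" -> "nsgz" -> "aftm" -> "jocv" -> "JOCV"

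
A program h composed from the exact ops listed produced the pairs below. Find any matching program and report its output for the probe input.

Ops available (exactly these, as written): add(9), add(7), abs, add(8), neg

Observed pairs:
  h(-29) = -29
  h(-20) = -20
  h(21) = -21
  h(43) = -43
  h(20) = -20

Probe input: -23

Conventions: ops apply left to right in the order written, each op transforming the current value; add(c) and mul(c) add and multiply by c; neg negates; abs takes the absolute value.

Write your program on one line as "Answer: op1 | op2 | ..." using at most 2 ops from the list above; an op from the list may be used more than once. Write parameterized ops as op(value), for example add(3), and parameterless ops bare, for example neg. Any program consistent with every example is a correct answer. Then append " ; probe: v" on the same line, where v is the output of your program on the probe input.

abs | neg ; probe: -23

Check, running the answer program on each example:
  -29 -> 29 -> -29
  -20 -> 20 -> -20
  21 -> 21 -> -21
  43 -> 43 -> -43
  20 -> 20 -> -20
  probe: -23 -> 23 -> -23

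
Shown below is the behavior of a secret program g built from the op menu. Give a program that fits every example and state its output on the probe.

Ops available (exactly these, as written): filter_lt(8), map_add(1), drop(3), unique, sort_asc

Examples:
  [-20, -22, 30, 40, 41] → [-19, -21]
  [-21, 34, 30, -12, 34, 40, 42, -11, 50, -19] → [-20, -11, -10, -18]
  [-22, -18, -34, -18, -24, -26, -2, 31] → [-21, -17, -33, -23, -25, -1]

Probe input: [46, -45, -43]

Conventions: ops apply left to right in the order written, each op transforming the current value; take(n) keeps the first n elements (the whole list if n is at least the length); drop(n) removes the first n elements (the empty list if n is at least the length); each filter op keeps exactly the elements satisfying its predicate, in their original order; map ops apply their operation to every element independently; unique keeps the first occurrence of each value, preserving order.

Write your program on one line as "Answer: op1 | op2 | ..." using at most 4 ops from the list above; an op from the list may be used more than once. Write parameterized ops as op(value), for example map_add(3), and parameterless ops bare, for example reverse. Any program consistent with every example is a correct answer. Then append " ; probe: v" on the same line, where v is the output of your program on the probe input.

unique | filter_lt(8) | map_add(1) ; probe: [-44, -42]

Check, running the answer program on each example:
  [-20, -22, 30, 40, 41] -> [-20, -22, 30, 40, 41] -> [-20, -22] -> [-19, -21]
  [-21, 34, 30, -12, 34, 40, 42, -11, 50, -19] -> [-21, 34, 30, -12, 40, 42, -11, 50, -19] -> [-21, -12, -11, -19] -> [-20, -11, -10, -18]
  [-22, -18, -34, -18, -24, -26, -2, 31] -> [-22, -18, -34, -24, -26, -2, 31] -> [-22, -18, -34, -24, -26, -2] -> [-21, -17, -33, -23, -25, -1]
  probe: [46, -45, -43] -> [46, -45, -43] -> [-45, -43] -> [-44, -42]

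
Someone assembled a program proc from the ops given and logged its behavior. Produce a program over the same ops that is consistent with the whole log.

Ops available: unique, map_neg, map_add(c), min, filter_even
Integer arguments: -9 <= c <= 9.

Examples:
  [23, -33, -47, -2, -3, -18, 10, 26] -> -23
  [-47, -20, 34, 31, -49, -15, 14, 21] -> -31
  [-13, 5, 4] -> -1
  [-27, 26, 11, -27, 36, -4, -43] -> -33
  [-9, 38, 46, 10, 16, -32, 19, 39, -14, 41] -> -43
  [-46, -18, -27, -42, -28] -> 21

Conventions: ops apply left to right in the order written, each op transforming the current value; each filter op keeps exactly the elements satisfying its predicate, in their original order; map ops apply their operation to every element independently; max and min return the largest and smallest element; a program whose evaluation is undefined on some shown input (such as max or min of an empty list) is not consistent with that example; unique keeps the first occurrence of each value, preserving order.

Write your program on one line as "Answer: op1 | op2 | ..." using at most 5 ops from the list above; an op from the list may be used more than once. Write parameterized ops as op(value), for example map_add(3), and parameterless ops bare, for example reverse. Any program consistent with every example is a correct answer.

filter_even | map_neg | map_add(3) | min

Check, running the answer program on each example:
  [23, -33, -47, -2, -3, -18, 10, 26] -> [-2, -18, 10, 26] -> [2, 18, -10, -26] -> [5, 21, -7, -23] -> -23
  [-47, -20, 34, 31, -49, -15, 14, 21] -> [-20, 34, 14] -> [20, -34, -14] -> [23, -31, -11] -> -31
  [-13, 5, 4] -> [4] -> [-4] -> [-1] -> -1
  [-27, 26, 11, -27, 36, -4, -43] -> [26, 36, -4] -> [-26, -36, 4] -> [-23, -33, 7] -> -33
  [-9, 38, 46, 10, 16, -32, 19, 39, -14, 41] -> [38, 46, 10, 16, -32, -14] -> [-38, -46, -10, -16, 32, 14] -> [-35, -43, -7, -13, 35, 17] -> -43
  [-46, -18, -27, -42, -28] -> [-46, -18, -42, -28] -> [46, 18, 42, 28] -> [49, 21, 45, 31] -> 21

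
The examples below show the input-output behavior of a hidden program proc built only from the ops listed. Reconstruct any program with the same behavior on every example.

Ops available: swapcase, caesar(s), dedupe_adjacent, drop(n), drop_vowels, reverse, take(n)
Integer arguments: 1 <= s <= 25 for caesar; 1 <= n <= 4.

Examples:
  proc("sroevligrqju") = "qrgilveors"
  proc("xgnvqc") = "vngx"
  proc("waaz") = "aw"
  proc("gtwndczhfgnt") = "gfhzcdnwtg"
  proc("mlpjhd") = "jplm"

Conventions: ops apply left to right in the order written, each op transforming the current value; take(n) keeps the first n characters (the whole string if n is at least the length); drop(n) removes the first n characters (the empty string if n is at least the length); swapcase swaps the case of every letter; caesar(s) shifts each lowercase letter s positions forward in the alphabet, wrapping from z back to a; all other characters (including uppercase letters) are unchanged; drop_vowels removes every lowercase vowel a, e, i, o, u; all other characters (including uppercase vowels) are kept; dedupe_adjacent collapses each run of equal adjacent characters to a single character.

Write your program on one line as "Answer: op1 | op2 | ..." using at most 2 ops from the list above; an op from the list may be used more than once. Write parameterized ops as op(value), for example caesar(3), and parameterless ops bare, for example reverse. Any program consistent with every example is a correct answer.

reverse | drop(2)

Check, running the answer program on each example:
  "sroevligrqju" -> "ujqrgilveors" -> "qrgilveors"
  "xgnvqc" -> "cqvngx" -> "vngx"
  "waaz" -> "zaaw" -> "aw"
  "gtwndczhfgnt" -> "tngfhzcdnwtg" -> "gfhzcdnwtg"
  "mlpjhd" -> "dhjplm" -> "jplm"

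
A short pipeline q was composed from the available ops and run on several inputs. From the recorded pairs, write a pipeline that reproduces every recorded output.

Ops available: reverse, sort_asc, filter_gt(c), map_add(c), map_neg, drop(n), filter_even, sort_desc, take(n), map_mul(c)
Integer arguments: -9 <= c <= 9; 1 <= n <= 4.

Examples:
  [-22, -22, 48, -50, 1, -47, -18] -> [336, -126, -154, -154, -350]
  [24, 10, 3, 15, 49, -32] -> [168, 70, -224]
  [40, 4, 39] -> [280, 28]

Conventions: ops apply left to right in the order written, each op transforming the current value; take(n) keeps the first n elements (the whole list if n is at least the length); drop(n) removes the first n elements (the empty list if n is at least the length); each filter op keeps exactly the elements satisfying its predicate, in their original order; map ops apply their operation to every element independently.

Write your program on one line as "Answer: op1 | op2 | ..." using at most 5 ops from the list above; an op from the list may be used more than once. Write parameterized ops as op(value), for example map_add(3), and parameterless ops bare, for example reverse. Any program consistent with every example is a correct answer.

map_mul(7) | filter_even | reverse | sort_desc

Check, running the answer program on each example:
  [-22, -22, 48, -50, 1, -47, -18] -> [-154, -154, 336, -350, 7, -329, -126] -> [-154, -154, 336, -350, -126] -> [-126, -350, 336, -154, -154] -> [336, -126, -154, -154, -350]
  [24, 10, 3, 15, 49, -32] -> [168, 70, 21, 105, 343, -224] -> [168, 70, -224] -> [-224, 70, 168] -> [168, 70, -224]
  [40, 4, 39] -> [280, 28, 273] -> [280, 28] -> [28, 280] -> [280, 28]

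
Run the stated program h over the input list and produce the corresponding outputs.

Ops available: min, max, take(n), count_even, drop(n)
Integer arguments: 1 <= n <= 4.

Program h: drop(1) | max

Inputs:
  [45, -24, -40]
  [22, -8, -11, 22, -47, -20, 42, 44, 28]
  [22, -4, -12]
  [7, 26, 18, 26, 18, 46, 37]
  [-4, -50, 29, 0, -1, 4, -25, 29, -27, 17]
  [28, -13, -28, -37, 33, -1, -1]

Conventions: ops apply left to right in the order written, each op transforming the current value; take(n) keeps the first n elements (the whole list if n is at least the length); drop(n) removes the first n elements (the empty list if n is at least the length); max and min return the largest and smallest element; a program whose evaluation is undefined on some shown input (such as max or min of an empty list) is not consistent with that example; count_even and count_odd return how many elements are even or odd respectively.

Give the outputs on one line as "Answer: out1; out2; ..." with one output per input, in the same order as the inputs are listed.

-24; 44; -4; 46; 29; 33

Execution, op by op:
  [45, -24, -40] -> [-24, -40] -> -24
  [22, -8, -11, 22, -47, -20, 42, 44, 28] -> [-8, -11, 22, -47, -20, 42, 44, 28] -> 44
  [22, -4, -12] -> [-4, -12] -> -4
  [7, 26, 18, 26, 18, 46, 37] -> [26, 18, 26, 18, 46, 37] -> 46
  [-4, -50, 29, 0, -1, 4, -25, 29, -27, 17] -> [-50, 29, 0, -1, 4, -25, 29, -27, 17] -> 29
  [28, -13, -28, -37, 33, -1, -1] -> [-13, -28, -37, 33, -1, -1] -> 33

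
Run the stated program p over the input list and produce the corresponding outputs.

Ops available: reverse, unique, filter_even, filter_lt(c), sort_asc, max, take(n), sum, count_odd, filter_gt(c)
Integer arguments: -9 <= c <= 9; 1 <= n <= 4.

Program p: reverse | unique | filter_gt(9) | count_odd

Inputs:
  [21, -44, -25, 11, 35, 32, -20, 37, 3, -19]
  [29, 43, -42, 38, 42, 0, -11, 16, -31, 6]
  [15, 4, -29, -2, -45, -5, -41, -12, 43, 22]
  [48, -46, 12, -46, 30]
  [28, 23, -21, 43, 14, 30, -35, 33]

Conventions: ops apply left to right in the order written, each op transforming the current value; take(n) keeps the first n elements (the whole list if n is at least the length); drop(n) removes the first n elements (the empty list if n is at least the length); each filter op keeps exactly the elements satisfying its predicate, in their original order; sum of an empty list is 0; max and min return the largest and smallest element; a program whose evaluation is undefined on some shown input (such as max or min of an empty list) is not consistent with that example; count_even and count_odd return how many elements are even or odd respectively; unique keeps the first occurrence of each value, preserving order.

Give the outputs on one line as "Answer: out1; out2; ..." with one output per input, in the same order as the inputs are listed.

4; 2; 2; 0; 3

Execution, op by op:
  [21, -44, -25, 11, 35, 32, -20, 37, 3, -19] -> [-19, 3, 37, -20, 32, 35, 11, -25, -44, 21] -> [-19, 3, 37, -20, 32, 35, 11, -25, -44, 21] -> [37, 32, 35, 11, 21] -> 4
  [29, 43, -42, 38, 42, 0, -11, 16, -31, 6] -> [6, -31, 16, -11, 0, 42, 38, -42, 43, 29] -> [6, -31, 16, -11, 0, 42, 38, -42, 43, 29] -> [16, 42, 38, 43, 29] -> 2
  [15, 4, -29, -2, -45, -5, -41, -12, 43, 22] -> [22, 43, -12, -41, -5, -45, -2, -29, 4, 15] -> [22, 43, -12, -41, -5, -45, -2, -29, 4, 15] -> [22, 43, 15] -> 2
  [48, -46, 12, -46, 30] -> [30, -46, 12, -46, 48] -> [30, -46, 12, 48] -> [30, 12, 48] -> 0
  [28, 23, -21, 43, 14, 30, -35, 33] -> [33, -35, 30, 14, 43, -21, 23, 28] -> [33, -35, 30, 14, 43, -21, 23, 28] -> [33, 30, 14, 43, 23, 28] -> 3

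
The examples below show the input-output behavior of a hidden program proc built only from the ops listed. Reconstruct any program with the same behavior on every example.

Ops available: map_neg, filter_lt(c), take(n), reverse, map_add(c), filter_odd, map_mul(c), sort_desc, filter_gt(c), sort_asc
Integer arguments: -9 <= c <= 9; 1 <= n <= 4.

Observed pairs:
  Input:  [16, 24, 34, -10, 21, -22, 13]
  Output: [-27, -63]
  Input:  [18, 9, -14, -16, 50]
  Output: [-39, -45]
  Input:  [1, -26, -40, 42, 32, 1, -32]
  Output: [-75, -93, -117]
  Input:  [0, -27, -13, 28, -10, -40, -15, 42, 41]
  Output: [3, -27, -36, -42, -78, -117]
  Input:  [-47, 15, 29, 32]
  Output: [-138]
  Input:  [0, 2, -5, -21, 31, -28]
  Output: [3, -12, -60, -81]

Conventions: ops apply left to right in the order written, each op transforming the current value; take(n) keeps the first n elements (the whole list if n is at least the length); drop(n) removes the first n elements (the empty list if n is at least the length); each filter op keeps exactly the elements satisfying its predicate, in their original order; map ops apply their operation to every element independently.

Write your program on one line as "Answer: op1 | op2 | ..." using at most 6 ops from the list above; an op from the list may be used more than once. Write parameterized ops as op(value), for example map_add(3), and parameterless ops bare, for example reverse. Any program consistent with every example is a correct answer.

reverse | sort_desc | map_mul(-3) | map_add(-3) | map_mul(-1) | filter_lt(6)

Check, running the answer program on each example:
  [16, 24, 34, -10, 21, -22, 13] -> [13, -22, 21, -10, 34, 24, 16] -> [34, 24, 21, 16, 13, -10, -22] -> [-102, -72, -63, -48, -39, 30, 66] -> [-105, -75, -66, -51, -42, 27, 63] -> [105, 75, 66, 51, 42, -27, -63] -> [-27, -63]
  [18, 9, -14, -16, 50] -> [50, -16, -14, 9, 18] -> [50, 18, 9, -14, -16] -> [-150, -54, -27, 42, 48] -> [-153, -57, -30, 39, 45] -> [153, 57, 30, -39, -45] -> [-39, -45]
  [1, -26, -40, 42, 32, 1, -32] -> [-32, 1, 32, 42, -40, -26, 1] -> [42, 32, 1, 1, -26, -32, -40] -> [-126, -96, -3, -3, 78, 96, 120] -> [-129, -99, -6, -6, 75, 93, 117] -> [129, 99, 6, 6, -75, -93, -117] -> [-75, -93, -117]
  [0, -27, -13, 28, -10, -40, -15, 42, 41] -> [41, 42, -15, -40, -10, 28, -13, -27, 0] -> [42, 41, 28, 0, -10, -13, -15, -27, -40] -> [-126, -123, -84, 0, 30, 39, 45, 81, 120] -> [-129, -126, -87, -3, 27, 36, 42, 78, 117] -> [129, 126, 87, 3, -27, -36, -42, -78, -117] -> [3, -27, -36, -42, -78, -117]
  [-47, 15, 29, 32] -> [32, 29, 15, -47] -> [32, 29, 15, -47] -> [-96, -87, -45, 141] -> [-99, -90, -48, 138] -> [99, 90, 48, -138] -> [-138]
  [0, 2, -5, -21, 31, -28] -> [-28, 31, -21, -5, 2, 0] -> [31, 2, 0, -5, -21, -28] -> [-93, -6, 0, 15, 63, 84] -> [-96, -9, -3, 12, 60, 81] -> [96, 9, 3, -12, -60, -81] -> [3, -12, -60, -81]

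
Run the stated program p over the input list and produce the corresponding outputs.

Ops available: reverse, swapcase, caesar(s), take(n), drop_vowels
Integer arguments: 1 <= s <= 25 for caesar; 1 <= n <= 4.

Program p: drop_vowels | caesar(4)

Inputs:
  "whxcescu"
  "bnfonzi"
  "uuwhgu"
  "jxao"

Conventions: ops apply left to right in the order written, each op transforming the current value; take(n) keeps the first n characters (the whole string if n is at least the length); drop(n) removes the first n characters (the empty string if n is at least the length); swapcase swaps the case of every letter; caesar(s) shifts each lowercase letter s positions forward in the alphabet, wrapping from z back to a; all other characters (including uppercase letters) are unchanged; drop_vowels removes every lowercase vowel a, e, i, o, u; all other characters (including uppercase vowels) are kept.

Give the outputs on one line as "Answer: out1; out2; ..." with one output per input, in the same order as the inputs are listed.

Execution, op by op:
  "whxcescu" -> "whxcsc" -> "albgwg"
  "bnfonzi" -> "bnfnz" -> "frjrd"
  "uuwhgu" -> "whg" -> "alk"
  "jxao" -> "jx" -> "nb"

"albgwg"; "frjrd"; "alk"; "nb"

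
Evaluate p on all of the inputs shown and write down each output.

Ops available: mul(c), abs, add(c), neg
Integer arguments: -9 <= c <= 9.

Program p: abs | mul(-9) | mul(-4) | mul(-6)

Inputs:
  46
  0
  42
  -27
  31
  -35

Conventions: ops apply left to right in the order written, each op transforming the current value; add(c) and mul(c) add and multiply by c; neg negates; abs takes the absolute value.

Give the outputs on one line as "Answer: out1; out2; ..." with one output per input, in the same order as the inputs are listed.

Execution, op by op:
  46 -> 46 -> -414 -> 1656 -> -9936
  0 -> 0 -> 0 -> 0 -> 0
  42 -> 42 -> -378 -> 1512 -> -9072
  -27 -> 27 -> -243 -> 972 -> -5832
  31 -> 31 -> -279 -> 1116 -> -6696
  -35 -> 35 -> -315 -> 1260 -> -7560

-9936; 0; -9072; -5832; -6696; -7560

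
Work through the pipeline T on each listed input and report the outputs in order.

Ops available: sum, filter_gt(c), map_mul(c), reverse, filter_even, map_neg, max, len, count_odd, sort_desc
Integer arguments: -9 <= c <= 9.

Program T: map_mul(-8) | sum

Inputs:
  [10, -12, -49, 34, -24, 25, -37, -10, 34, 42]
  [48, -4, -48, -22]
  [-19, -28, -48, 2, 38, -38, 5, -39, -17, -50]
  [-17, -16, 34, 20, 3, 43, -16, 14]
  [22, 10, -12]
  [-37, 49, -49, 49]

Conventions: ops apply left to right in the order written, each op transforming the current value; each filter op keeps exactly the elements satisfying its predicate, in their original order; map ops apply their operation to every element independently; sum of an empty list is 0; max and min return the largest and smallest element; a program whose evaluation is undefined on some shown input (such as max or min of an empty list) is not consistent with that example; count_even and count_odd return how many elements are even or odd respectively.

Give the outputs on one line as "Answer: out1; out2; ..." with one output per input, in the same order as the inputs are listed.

-104; 208; 1552; -520; -160; -96

Execution, op by op:
  [10, -12, -49, 34, -24, 25, -37, -10, 34, 42] -> [-80, 96, 392, -272, 192, -200, 296, 80, -272, -336] -> -104
  [48, -4, -48, -22] -> [-384, 32, 384, 176] -> 208
  [-19, -28, -48, 2, 38, -38, 5, -39, -17, -50] -> [152, 224, 384, -16, -304, 304, -40, 312, 136, 400] -> 1552
  [-17, -16, 34, 20, 3, 43, -16, 14] -> [136, 128, -272, -160, -24, -344, 128, -112] -> -520
  [22, 10, -12] -> [-176, -80, 96] -> -160
  [-37, 49, -49, 49] -> [296, -392, 392, -392] -> -96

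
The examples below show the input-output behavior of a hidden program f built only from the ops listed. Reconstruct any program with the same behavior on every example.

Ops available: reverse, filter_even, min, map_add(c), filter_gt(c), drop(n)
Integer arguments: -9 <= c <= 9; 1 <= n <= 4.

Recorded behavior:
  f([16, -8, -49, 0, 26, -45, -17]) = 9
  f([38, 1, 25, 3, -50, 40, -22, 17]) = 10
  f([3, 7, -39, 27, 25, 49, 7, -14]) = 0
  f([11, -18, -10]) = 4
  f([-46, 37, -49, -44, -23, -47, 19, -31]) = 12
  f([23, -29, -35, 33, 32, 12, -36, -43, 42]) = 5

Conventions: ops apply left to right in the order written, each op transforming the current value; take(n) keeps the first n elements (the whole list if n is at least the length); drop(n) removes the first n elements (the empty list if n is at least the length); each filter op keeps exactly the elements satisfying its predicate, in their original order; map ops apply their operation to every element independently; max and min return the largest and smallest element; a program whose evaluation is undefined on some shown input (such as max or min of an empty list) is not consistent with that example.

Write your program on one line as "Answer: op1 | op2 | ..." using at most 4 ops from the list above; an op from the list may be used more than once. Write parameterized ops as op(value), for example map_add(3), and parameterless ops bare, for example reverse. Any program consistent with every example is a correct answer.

map_add(-6) | filter_gt(0) | map_add(-1) | min

Check, running the answer program on each example:
  [16, -8, -49, 0, 26, -45, -17] -> [10, -14, -55, -6, 20, -51, -23] -> [10, 20] -> [9, 19] -> 9
  [38, 1, 25, 3, -50, 40, -22, 17] -> [32, -5, 19, -3, -56, 34, -28, 11] -> [32, 19, 34, 11] -> [31, 18, 33, 10] -> 10
  [3, 7, -39, 27, 25, 49, 7, -14] -> [-3, 1, -45, 21, 19, 43, 1, -20] -> [1, 21, 19, 43, 1] -> [0, 20, 18, 42, 0] -> 0
  [11, -18, -10] -> [5, -24, -16] -> [5] -> [4] -> 4
  [-46, 37, -49, -44, -23, -47, 19, -31] -> [-52, 31, -55, -50, -29, -53, 13, -37] -> [31, 13] -> [30, 12] -> 12
  [23, -29, -35, 33, 32, 12, -36, -43, 42] -> [17, -35, -41, 27, 26, 6, -42, -49, 36] -> [17, 27, 26, 6, 36] -> [16, 26, 25, 5, 35] -> 5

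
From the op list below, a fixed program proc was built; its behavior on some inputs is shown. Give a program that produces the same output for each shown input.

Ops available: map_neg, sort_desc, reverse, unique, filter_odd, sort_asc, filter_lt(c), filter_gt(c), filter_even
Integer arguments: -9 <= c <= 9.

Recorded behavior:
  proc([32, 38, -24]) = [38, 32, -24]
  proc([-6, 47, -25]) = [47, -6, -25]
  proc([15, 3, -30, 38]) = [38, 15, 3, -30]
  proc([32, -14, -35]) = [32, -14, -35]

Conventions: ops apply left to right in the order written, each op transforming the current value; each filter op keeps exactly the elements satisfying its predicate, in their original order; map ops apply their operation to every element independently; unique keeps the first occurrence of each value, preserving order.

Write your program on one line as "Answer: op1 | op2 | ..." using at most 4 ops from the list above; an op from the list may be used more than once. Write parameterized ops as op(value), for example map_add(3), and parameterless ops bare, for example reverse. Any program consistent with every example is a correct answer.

reverse | sort_asc | reverse

Check, running the answer program on each example:
  [32, 38, -24] -> [-24, 38, 32] -> [-24, 32, 38] -> [38, 32, -24]
  [-6, 47, -25] -> [-25, 47, -6] -> [-25, -6, 47] -> [47, -6, -25]
  [15, 3, -30, 38] -> [38, -30, 3, 15] -> [-30, 3, 15, 38] -> [38, 15, 3, -30]
  [32, -14, -35] -> [-35, -14, 32] -> [-35, -14, 32] -> [32, -14, -35]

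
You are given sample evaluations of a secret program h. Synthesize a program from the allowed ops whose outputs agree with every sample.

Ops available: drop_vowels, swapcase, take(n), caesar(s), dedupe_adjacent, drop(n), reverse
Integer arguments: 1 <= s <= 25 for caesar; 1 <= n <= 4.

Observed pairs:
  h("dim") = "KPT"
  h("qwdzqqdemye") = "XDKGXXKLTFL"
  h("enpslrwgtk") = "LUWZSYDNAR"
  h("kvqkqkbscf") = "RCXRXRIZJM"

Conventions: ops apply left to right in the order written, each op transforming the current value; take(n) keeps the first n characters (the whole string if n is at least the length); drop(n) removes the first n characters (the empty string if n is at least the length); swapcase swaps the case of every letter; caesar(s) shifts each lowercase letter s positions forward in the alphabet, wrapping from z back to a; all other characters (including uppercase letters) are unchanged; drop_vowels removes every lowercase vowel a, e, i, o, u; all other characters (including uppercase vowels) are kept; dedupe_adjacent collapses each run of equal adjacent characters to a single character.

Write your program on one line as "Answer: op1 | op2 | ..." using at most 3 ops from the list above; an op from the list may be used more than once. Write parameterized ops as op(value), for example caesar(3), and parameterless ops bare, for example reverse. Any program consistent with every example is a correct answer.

caesar(7) | swapcase

Check, running the answer program on each example:
  "dim" -> "kpt" -> "KPT"
  "qwdzqqdemye" -> "xdkgxxkltfl" -> "XDKGXXKLTFL"
  "enpslrwgtk" -> "luwzsydnar" -> "LUWZSYDNAR"
  "kvqkqkbscf" -> "rcxrxrizjm" -> "RCXRXRIZJM"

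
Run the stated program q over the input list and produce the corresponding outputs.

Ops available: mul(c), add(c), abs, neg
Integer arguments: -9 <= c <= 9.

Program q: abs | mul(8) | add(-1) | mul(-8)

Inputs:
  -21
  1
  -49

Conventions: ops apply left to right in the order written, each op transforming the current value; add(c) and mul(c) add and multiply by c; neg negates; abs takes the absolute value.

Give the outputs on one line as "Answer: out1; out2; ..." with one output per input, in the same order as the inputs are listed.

Execution, op by op:
  -21 -> 21 -> 168 -> 167 -> -1336
  1 -> 1 -> 8 -> 7 -> -56
  -49 -> 49 -> 392 -> 391 -> -3128

-1336; -56; -3128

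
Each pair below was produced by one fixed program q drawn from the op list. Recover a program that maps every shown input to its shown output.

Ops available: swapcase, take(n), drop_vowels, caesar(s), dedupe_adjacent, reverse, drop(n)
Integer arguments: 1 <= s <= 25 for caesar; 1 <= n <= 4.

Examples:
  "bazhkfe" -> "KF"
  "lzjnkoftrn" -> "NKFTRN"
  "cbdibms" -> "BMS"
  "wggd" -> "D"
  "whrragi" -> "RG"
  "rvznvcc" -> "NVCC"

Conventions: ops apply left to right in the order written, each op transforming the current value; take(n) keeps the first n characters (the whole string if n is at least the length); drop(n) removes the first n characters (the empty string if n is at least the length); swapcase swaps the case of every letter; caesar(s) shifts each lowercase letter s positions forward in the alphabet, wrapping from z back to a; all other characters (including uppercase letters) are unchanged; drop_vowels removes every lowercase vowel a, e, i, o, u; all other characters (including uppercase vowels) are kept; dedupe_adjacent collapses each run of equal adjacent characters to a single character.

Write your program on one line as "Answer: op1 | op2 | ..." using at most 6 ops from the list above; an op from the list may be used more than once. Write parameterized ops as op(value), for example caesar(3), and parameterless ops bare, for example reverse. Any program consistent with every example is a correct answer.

reverse | drop_vowels | reverse | drop(3) | swapcase

Check, running the answer program on each example:
  "bazhkfe" -> "efkhzab" -> "fkhzb" -> "bzhkf" -> "kf" -> "KF"
  "lzjnkoftrn" -> "nrtfoknjzl" -> "nrtfknjzl" -> "lzjnkftrn" -> "nkftrn" -> "NKFTRN"
  "cbdibms" -> "smbidbc" -> "smbdbc" -> "cbdbms" -> "bms" -> "BMS"
  "wggd" -> "dggw" -> "dggw" -> "wggd" -> "d" -> "D"
  "whrragi" -> "igarrhw" -> "grrhw" -> "whrrg" -> "rg" -> "RG"
  "rvznvcc" -> "ccvnzvr" -> "ccvnzvr" -> "rvznvcc" -> "nvcc" -> "NVCC"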